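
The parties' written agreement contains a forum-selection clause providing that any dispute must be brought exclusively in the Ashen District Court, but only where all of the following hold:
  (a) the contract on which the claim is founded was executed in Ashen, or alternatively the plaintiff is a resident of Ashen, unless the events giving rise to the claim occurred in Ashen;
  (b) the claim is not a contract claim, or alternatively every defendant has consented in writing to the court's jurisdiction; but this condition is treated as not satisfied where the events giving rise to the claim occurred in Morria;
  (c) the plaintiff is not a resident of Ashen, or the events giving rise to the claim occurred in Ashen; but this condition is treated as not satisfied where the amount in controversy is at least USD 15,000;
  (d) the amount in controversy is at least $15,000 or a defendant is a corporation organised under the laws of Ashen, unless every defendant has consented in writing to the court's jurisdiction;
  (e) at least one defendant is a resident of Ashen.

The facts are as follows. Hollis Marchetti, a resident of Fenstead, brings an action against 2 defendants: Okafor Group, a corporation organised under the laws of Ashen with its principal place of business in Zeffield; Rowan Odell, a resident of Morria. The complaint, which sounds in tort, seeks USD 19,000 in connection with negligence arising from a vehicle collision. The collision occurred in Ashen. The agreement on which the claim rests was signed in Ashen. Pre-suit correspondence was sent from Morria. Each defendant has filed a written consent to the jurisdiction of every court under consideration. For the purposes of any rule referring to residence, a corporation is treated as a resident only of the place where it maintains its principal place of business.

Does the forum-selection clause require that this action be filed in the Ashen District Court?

No

The Ashen District Court:
  (a) The contract was executed in Ashen — that alternative is enough. Satisfied.
  (b) The claim is a tort claim, not a contract claim, so one alternative holds. The exception is not triggered, since the operative events occurred in Ashen, not Morria. Condition met.
  (c) The plaintiff resides in Fenstead, which is not Ashen — that alternative is enough. However, the amount in controversy is 19,000 dollars, which meets the $15,000 floor, which falls within the stated exception and so defeats the condition. Fails.
  (d) The amount in controversy is USD 19,000, which meets the USD 15,000 floor — that alternative is enough. Satisfied.
  (e) No defendant resides in Ashen (they reside in Zeffield, Morria). Condition not met.
  → Forum clause is not triggered.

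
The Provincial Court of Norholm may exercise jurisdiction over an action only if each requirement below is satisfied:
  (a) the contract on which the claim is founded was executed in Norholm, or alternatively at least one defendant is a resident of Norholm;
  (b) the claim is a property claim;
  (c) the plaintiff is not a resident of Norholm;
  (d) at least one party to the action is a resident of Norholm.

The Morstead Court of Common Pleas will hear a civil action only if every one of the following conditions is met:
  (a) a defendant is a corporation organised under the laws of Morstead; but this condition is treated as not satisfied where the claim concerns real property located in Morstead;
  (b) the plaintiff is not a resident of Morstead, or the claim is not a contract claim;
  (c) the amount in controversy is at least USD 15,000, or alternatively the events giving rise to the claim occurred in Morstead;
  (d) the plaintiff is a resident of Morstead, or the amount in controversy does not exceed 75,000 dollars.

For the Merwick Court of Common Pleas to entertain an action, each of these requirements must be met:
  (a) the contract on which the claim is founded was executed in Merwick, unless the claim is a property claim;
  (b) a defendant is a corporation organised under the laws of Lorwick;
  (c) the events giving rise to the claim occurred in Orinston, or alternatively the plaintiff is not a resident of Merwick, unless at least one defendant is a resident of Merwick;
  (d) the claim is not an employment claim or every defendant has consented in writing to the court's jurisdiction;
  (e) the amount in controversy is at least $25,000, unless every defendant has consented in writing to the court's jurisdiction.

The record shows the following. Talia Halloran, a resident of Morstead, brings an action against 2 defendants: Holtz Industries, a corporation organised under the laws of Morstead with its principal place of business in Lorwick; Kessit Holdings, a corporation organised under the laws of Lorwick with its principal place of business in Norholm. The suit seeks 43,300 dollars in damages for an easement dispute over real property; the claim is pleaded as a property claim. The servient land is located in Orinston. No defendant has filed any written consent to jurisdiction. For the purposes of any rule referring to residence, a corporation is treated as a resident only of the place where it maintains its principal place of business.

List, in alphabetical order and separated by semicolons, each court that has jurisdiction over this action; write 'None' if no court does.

the Merwick Court of Common Pleas; the Morstead Court of Common Pleas; the Provincial Court of Norholm

The Provincial Court of Norholm:
  (a) Kessit Holdings resides in Norholm, so one alternative holds. Satisfied.
  (b) The claim is a property claim. Condition met.
  (c) The plaintiff resides in Morstead, which is not Norholm. Condition met.
  (d) Kessit Holdings resides in Norholm. Condition met.
  → The court has jurisdiction.
The Morstead Court of Common Pleas:
  (a) Holtz Industries is organised under the laws of Morstead. The exception is not triggered, since the property lies in Orinston, not Morstead. Met.
  (b) The claim is a property claim, not a contract claim, so this disjunct is met. Condition met.
  (c) The amount in controversy is $43,300, which meets the USD 15,000 floor, so this disjunct is met. Condition met.
  (d) The plaintiff resides in Morstead, so one alternative holds. Met.
  → Jurisdiction lies.
The Merwick Court of Common Pleas:
  (a) No contract (and hence no place of execution) is alleged. However, the claim is a property claim, so the 'unless' proviso supplies this condition. Met.
  (b) Kessit Holdings is organised under the laws of Lorwick. Satisfied.
  (c) The operative events occurred in Orinston — that alternative is enough. Met.
  (d) The claim is a property claim, not an employment claim, so one alternative holds. Satisfied.
  (e) The amount in controversy is $43,300, which meets the 25,000 dollars floor. Satisfied.
  → Jurisdiction lies.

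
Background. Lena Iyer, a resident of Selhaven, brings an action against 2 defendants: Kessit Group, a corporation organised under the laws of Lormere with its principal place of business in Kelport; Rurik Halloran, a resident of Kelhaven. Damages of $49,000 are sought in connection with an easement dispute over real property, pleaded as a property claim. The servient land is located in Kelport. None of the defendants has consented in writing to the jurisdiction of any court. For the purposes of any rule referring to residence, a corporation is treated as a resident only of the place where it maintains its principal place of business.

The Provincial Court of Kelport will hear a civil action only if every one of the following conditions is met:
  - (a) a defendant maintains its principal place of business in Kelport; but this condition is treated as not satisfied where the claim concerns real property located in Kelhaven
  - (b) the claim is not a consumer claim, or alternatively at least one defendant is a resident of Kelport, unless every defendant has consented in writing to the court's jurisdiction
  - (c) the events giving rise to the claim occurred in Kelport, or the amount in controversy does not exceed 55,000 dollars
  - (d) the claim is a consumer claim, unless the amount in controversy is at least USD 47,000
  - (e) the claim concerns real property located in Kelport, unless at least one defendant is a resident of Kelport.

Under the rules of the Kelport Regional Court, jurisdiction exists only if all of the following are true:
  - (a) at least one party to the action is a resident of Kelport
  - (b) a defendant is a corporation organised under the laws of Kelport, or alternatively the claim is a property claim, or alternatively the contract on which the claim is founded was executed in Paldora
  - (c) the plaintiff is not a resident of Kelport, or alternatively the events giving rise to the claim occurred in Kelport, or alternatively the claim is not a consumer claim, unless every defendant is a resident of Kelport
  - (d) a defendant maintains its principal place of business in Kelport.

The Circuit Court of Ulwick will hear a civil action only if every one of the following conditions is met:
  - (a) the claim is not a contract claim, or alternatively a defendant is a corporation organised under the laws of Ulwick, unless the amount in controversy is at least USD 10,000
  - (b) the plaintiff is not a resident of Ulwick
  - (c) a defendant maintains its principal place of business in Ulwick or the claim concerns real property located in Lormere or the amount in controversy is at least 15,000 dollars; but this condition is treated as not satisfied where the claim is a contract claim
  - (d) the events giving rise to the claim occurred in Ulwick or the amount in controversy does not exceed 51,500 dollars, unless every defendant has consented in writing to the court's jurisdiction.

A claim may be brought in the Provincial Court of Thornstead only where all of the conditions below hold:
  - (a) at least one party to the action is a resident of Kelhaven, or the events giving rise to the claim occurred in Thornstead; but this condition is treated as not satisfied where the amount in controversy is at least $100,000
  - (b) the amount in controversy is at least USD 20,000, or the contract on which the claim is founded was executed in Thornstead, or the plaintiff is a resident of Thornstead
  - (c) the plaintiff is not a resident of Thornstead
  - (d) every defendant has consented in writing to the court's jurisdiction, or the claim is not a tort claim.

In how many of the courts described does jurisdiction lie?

4

The Provincial Court of Kelport:
  (a) Kessit Group has its principal place of business in Kelport. The exception is not triggered, since the property lies in Kelport, not Kelhaven. Met.
  (b) The claim is a property claim, not a consumer claim — that alternative is enough. Satisfied.
  (c) The operative events occurred in Kelport, so this disjunct is met. Condition met.
  (d) The claim is a property claim, not a consumer claim. However, the amount in controversy is $49,000, which meets the $47,000 floor, so the 'unless' proviso supplies this condition. Satisfied.
  (e) The property lies in Kelport. Met.
  → Jurisdiction lies.
The Kelport Regional Court:
  (a) Kessit Group resides in Kelport. Condition met.
  (b) The claim is a property claim, so this disjunct is met. Condition met.
  (c) The plaintiff resides in Selhaven, which is not Kelport — that alternative is enough. Satisfied.
  (d) Kessit Group has its principal place of business in Kelport. Condition met.
  → The court has jurisdiction.
The Circuit Court of Ulwick:
  (a) The claim is a property claim, not a contract claim, so one alternative holds. Condition met.
  (b) The plaintiff resides in Selhaven, which is not Ulwick. Condition met.
  (c) The amount in controversy is 49,000 dollars, which meets the $15,000 floor, which satisfies one of the alternatives. The carve-out does not apply: the claim is a property claim, not a contract claim. Satisfied.
  (d) The amount in controversy is 49,000 dollars, within the USD 51,500 ceiling, so this disjunct is met. Satisfied.
  → Jurisdiction lies.
The Provincial Court of Thornstead:
  (a) Rurik Halloran resides in Kelhaven, so this disjunct is met. The carve-out does not apply: the amount in controversy is $49,000, below the USD 100,000 floor. Satisfied.
  (b) The amount in controversy is USD 49,000, which meets the USD 20,000 floor — that alternative is enough. Satisfied.
  (c) The plaintiff resides in Selhaven, which is not Thornstead. Condition met.
  (d) The claim is a property claim, not a tort claim — that alternative is enough. Condition met.
  → All conditions met; jurisdiction exists.
Courts with jurisdiction: the Provincial Court of Kelport, the Kelport Regional Court, the Circuit Court of Ulwick, the Provincial Court of Thornstead — 4 in total.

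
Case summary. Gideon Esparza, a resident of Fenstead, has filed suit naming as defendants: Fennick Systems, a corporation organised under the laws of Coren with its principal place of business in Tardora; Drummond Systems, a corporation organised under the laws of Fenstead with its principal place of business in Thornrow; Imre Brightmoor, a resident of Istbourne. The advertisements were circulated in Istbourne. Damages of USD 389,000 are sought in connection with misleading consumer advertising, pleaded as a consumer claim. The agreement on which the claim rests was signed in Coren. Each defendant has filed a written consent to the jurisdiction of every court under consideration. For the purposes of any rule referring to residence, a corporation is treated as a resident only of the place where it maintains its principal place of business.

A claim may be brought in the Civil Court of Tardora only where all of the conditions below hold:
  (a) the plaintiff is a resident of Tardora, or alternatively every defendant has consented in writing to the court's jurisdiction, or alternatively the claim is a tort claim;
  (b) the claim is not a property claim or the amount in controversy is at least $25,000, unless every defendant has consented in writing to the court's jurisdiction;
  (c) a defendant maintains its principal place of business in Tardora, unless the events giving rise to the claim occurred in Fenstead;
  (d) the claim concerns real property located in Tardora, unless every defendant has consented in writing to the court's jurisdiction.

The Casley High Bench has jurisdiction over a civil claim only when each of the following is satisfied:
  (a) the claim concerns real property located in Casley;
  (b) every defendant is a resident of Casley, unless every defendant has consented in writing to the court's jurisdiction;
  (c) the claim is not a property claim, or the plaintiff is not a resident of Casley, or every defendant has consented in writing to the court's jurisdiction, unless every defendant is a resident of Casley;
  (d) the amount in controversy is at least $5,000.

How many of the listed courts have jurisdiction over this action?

The Civil Court of Tardora:
  (a) Every defendant has filed written consent — that alternative is enough. Satisfied.
  (b) The claim is a consumer claim, not a property claim — that alternative is enough. Condition met.
  (c) Fennick Systems has its principal place of business in Tardora. Condition met.
  (d) The claim does not concern real property. However, every defendant has filed written consent, so the 'unless' proviso supplies this condition. Satisfied.
  → Jurisdiction lies.
The Casley High Bench:
  (a) The claim does not concern real property. Fails.
  (b) The defendants reside as follows — Fennick Systems in Tardora, Drummond Systems in Thornrow, Imre Brightmoor in Istbourne — not all in Casley. However, every defendant has filed written consent, so the 'unless' proviso supplies this condition. Satisfied.
  (c) The claim is a consumer claim, not a property claim, so this disjunct is met. Satisfied.
  (d) The amount in controversy is 389,000 dollars, which meets the 5,000 dollars floor. Met.
  → Not every requirement is met — no jurisdiction.
Courts with jurisdiction: the Civil Court of Tardora — 1 in total.

1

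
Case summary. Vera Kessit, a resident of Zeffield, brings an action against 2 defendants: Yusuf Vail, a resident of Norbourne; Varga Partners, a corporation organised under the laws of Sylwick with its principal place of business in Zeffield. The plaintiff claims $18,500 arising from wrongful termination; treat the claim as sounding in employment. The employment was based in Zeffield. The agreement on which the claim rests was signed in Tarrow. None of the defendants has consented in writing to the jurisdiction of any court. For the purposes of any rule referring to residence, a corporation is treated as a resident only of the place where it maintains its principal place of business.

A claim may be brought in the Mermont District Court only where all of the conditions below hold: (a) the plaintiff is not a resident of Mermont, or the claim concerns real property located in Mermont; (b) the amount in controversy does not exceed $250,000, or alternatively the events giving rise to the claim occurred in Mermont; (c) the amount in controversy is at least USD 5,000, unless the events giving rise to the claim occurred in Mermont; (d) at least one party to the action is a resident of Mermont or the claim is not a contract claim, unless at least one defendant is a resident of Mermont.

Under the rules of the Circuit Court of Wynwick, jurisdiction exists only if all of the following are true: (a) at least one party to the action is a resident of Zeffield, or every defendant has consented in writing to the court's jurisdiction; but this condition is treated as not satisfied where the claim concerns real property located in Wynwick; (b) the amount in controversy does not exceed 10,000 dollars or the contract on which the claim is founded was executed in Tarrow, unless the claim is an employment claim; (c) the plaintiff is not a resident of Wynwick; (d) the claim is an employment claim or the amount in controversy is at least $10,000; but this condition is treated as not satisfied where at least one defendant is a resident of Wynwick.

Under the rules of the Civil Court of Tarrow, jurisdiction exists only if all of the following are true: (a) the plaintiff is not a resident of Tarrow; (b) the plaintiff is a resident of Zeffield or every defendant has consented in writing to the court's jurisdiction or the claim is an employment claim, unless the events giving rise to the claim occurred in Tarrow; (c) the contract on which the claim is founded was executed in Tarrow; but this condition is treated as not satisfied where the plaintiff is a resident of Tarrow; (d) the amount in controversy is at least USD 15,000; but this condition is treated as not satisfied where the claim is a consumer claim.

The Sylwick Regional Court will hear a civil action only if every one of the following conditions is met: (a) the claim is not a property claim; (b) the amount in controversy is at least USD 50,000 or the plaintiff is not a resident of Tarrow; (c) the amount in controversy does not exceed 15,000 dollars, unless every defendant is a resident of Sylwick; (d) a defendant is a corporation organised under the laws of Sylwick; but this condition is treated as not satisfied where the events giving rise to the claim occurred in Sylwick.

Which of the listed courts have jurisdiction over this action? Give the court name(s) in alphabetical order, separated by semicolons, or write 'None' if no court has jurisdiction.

the Circuit Court of Wynwick; the Civil Court of Tarrow; the Mermont District Court

The Mermont District Court:
  (a) The plaintiff resides in Zeffield, which is not Mermont, so one alternative holds. Satisfied.
  (b) The amount in controversy is 18,500 dollars, within the 250,000 dollars ceiling, so this disjunct is met. Met.
  (c) The amount in controversy is USD 18,500, which meets the USD 5,000 floor. Condition met.
  (d) The claim is an employment claim, not a contract claim — that alternative is enough. Condition met.
  → All conditions met; jurisdiction exists.
The Circuit Court of Wynwick:
  (a) Vera Kessit resides in Zeffield, so this disjunct is met. The carve-out does not apply: the claim does not concern real property. Condition met.
  (b) The contract was executed in Tarrow, which satisfies one of the alternatives. Met.
  (c) The plaintiff resides in Zeffield, which is not Wynwick. Satisfied.
  (d) The claim is an employment claim — that alternative is enough. And the carve-out is inapplicable — no defendant resides in Wynwick (they reside in Norbourne, Zeffield). Condition met.
  → The court has jurisdiction.
The Civil Court of Tarrow:
  (a) The plaintiff resides in Zeffield, which is not Tarrow. Satisfied.
  (b) The plaintiff resides in Zeffield, so one alternative holds. Met.
  (c) The contract was executed in Tarrow. The carve-out does not apply: the plaintiff resides in Zeffield, not Tarrow. Condition met.
  (d) The amount in controversy is 18,500 dollars, which meets the 15,000 dollars floor. The exception is not triggered, since the claim is an employment claim, not a consumer claim. Met.
  → Jurisdiction lies.
The Sylwick Regional Court:
  (a) The claim is an employment claim, not a property claim. Satisfied.
  (b) The plaintiff resides in Zeffield, which is not Tarrow, which satisfies one of the alternatives. Met.
  (c) The amount in controversy is $18,500, above the USD 15,000 ceiling. The proviso offers no rescue either, since the defendants reside as follows — Yusuf Vail in Norbourne, Varga Partners in Zeffield — not all in Sylwick. Not satisfied.
  (d) Varga Partners is organised under the laws of Sylwick. And the carve-out is inapplicable — the operative events occurred in Zeffield, not Sylwick. Condition met.
  → No jurisdiction.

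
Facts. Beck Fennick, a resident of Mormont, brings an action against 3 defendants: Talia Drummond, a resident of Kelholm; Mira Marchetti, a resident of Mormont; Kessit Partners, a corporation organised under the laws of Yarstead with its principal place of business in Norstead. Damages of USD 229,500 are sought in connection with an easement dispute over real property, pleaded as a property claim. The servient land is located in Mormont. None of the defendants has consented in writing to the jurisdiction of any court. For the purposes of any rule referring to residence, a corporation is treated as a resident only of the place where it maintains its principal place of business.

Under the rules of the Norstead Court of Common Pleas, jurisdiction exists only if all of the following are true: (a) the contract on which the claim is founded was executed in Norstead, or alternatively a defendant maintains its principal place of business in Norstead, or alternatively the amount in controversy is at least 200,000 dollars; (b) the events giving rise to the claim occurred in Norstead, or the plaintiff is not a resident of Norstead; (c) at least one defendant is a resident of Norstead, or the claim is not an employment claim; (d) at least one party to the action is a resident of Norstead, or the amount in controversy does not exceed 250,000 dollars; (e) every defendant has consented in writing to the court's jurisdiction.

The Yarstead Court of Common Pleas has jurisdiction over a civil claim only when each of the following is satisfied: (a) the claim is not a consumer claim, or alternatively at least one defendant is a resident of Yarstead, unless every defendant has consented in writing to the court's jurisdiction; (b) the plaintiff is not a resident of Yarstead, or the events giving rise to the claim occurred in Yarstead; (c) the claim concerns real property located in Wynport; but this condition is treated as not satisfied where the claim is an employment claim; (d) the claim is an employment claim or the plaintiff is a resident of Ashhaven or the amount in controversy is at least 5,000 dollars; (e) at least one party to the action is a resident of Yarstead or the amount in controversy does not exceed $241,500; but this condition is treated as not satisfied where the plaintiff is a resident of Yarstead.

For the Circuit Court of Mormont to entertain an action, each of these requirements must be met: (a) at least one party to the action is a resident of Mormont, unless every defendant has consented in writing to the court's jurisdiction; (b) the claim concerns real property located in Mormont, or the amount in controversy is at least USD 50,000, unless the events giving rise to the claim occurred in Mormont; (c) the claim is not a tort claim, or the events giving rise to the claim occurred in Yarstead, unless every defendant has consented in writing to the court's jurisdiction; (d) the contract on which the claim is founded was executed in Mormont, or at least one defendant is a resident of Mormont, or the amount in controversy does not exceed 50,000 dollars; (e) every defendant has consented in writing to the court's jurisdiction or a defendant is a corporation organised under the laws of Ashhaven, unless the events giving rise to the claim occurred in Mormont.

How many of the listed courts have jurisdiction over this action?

1

The Norstead Court of Common Pleas:
  (a) Kessit Partners has its principal place of business in Norstead, so one alternative holds. Met.
  (b) The plaintiff resides in Mormont, which is not Norstead, which satisfies one of the alternatives. Satisfied.
  (c) Kessit Partners resides in Norstead, so this disjunct is met. Condition met.
  (d) Kessit Partners resides in Norstead, which satisfies one of the alternatives. Condition met.
  (e) No such written consent has been filed. Fails.
  → Not every requirement is met — no jurisdiction.
The Yarstead Court of Common Pleas:
  (a) The claim is a property claim, not a consumer claim, which satisfies one of the alternatives. Condition met.
  (b) The plaintiff resides in Mormont, which is not Yarstead, which satisfies one of the alternatives. Condition met.
  (c) The property lies in Mormont, not Wynport. Fails.
  (d) The amount in controversy is $229,500, which meets the $5,000 floor, which satisfies one of the alternatives. Satisfied.
  (e) The amount in controversy is 229,500 dollars, within the USD 241,500 ceiling, so one alternative holds. And the carve-out is inapplicable — the plaintiff resides in Mormont, not Yarstead. Met.
  → At least one condition fails; no jurisdiction.
The Circuit Court of Mormont:
  (a) Beck Fennick resides in Mormont. Condition met.
  (b) The property lies in Mormont — that alternative is enough. Condition met.
  (c) The claim is a property claim, not a tort claim — that alternative is enough. Satisfied.
  (d) Mira Marchetti resides in Mormont, so this disjunct is met. Met.
  (e) No such written consent has been filed; the corporate defendant(s) are organised in Yarstead, not Ashhaven — no alternative holds. However, the operative events occurred in Mormont, so the 'unless' proviso supplies this condition. Condition met.
  → Every requirement is satisfied — jurisdiction.
Courts with jurisdiction: the Circuit Court of Mormont — 1 in total.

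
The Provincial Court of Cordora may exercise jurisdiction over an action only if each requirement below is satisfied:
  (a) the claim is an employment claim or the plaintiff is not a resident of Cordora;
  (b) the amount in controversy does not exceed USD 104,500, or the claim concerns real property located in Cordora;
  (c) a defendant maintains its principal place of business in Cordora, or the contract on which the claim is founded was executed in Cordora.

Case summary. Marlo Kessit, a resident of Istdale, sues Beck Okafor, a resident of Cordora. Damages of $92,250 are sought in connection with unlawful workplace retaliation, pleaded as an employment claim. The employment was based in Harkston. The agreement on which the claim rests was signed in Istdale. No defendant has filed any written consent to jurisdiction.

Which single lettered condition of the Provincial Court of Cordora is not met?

(c)

The Provincial Court of Cordora:
  (a) The claim is an employment claim, which satisfies one of the alternatives. Met.
  (b) The amount in controversy is $92,250, within the $104,500 ceiling, so one alternative holds. Met.
  (c) No defendant is a corporation; the contract was executed in Istdale, not Cordora — every alternative fails. Condition not met.
Only condition (c) fails.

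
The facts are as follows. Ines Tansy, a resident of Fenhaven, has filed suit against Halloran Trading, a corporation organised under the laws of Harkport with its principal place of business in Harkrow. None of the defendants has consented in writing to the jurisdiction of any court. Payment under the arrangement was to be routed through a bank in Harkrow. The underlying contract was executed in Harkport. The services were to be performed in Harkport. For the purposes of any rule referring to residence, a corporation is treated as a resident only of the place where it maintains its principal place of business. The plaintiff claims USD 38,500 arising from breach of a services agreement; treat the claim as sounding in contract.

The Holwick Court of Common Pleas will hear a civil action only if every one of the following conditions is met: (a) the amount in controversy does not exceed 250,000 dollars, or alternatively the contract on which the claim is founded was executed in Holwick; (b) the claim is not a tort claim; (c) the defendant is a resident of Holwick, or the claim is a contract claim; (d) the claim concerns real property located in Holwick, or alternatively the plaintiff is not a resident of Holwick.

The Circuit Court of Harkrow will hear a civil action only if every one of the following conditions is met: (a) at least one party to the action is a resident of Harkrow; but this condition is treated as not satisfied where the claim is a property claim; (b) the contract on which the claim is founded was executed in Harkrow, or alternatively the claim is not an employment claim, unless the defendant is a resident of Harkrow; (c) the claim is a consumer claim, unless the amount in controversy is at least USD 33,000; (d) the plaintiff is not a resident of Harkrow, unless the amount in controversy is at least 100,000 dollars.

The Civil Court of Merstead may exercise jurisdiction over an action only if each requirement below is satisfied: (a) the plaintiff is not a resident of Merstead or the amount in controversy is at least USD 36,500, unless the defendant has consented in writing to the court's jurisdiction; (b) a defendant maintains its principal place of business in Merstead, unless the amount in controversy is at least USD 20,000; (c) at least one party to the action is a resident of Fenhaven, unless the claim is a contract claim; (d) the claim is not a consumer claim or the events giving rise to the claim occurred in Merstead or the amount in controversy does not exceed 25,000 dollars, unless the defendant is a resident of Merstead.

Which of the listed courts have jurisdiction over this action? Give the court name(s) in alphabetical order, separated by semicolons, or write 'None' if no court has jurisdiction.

the Circuit Court of Harkrow; the Civil Court of Merstead; the Holwick Court of Common Pleas

The Holwick Court of Common Pleas:
  (a) The amount in controversy is 38,500 dollars, within the USD 250,000 ceiling, which satisfies one of the alternatives. Met.
  (b) The claim is a contract claim, not a tort claim. Satisfied.
  (c) The claim is a contract claim — that alternative is enough. Met.
  (d) The plaintiff resides in Fenhaven, which is not Holwick, so one alternative holds. Met.
  → The court has jurisdiction.
The Circuit Court of Harkrow:
  (a) Halloran Trading resides in Harkrow. The carve-out does not apply: the claim is a contract claim, not a property claim. Condition met.
  (b) The claim is a contract claim, not an employment claim, so this disjunct is met. Condition met.
  (c) The claim is a contract claim, not a consumer claim. However, the amount in controversy is $38,500, which meets the $33,000 floor, so the 'unless' proviso supplies this condition. Condition met.
  (d) The plaintiff resides in Fenhaven, which is not Harkrow. Satisfied.
  → Every requirement is satisfied — jurisdiction.
The Civil Court of Merstead:
  (a) The plaintiff resides in Fenhaven, which is not Merstead — that alternative is enough. Satisfied.
  (b) The corporate defendant(s) have their principal place of business in Harkrow, not Merstead. The proviso rescues it, though: the amount in controversy is USD 38,500, which meets the USD 20,000 floor. Satisfied.
  (c) Ines Tansy resides in Fenhaven. Condition met.
  (d) The claim is a contract claim, not a consumer claim, which satisfies one of the alternatives. Met.
  → Jurisdiction lies.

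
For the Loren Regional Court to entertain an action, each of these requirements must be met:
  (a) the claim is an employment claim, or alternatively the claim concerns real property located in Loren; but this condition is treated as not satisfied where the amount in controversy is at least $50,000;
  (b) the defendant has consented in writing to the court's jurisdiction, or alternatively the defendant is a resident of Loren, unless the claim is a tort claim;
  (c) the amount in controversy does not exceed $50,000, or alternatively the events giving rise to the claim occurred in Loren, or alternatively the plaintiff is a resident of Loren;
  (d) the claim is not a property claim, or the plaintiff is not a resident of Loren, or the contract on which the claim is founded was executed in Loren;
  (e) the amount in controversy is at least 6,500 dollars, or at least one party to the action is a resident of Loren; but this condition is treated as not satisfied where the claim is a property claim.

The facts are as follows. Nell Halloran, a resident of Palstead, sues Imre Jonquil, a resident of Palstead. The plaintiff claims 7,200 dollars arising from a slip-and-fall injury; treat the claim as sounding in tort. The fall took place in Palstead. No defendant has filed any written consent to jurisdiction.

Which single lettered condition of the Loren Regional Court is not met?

(a)

The Loren Regional Court:
  (a) The claim is a tort claim, not an employment claim; the claim does not concern real property — none of the alternatives is met. Not met.
  (b) No such written consent has been filed; the defendant resides in Palstead, not Loren — none of the alternatives is met. However, the claim is a tort claim, so the 'unless' proviso supplies this condition. Satisfied.
  (c) The amount in controversy is USD 7,200, within the 50,000 dollars ceiling — that alternative is enough. Satisfied.
  (d) The claim is a tort claim, not a property claim, which satisfies one of the alternatives. Satisfied.
  (e) The amount in controversy is USD 7,200, which meets the USD 6,500 floor, so one alternative holds. And the carve-out is inapplicable — the claim is a tort claim, not a property claim. Condition met.
Only condition (a) fails.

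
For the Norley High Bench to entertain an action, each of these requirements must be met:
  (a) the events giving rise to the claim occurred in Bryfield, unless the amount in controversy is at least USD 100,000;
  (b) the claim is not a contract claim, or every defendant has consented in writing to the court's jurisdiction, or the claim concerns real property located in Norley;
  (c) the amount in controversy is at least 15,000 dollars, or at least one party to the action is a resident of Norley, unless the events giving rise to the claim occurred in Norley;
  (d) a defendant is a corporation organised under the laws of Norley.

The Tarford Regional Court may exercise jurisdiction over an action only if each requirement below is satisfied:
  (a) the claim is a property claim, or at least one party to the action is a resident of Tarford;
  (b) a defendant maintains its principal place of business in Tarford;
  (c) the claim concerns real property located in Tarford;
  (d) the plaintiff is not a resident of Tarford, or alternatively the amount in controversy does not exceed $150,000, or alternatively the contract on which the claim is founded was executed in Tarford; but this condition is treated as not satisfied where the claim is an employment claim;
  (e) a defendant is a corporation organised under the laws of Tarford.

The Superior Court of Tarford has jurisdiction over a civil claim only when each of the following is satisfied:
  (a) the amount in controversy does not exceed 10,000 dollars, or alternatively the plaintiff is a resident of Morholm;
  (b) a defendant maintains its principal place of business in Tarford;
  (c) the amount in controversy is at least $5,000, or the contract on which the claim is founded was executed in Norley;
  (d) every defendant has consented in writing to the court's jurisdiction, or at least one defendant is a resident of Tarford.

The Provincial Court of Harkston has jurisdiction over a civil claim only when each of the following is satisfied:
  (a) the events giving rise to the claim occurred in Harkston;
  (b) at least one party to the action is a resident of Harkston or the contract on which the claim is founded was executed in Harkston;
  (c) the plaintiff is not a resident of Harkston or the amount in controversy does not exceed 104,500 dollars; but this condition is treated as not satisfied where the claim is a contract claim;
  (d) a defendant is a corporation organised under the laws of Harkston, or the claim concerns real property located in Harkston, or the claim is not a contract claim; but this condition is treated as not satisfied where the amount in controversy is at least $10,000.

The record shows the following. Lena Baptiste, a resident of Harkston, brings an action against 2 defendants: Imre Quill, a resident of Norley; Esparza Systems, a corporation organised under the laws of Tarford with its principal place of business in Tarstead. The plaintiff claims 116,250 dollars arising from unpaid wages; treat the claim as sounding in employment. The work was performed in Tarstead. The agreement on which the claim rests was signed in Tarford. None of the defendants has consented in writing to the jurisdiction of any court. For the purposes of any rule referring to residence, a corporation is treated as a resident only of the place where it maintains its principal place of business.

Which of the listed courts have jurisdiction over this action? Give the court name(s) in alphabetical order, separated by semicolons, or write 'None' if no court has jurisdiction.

None

The Norley High Bench:
  (a) The operative events occurred in Tarstead, not Bryfield. However, the amount in controversy is USD 116,250, which meets the $100,000 floor, so the 'unless' proviso supplies this condition. Satisfied.
  (b) The claim is an employment claim, not a contract claim, which satisfies one of the alternatives. Condition met.
  (c) The amount in controversy is USD 116,250, which meets the USD 15,000 floor — that alternative is enough. Satisfied.
  (d) The corporate defendant(s) are organised in Tarford, not Norley. Not satisfied.
  → Not every requirement is met — no jurisdiction.
The Tarford Regional Court:
  (a) The claim is an employment claim, not a property claim; no party resides in Tarford — no alternative holds. Condition not met.
  (b) The corporate defendant(s) have their principal place of business in Tarstead, not Tarford. Condition not met.
  (c) The claim does not concern real property. Fails.
  (d) The plaintiff resides in Harkston, which is not Tarford, so this disjunct is met. But the claim is an employment claim, triggering the carve-out and defeating this condition. Fails.
  (e) Esparza Systems is organised under the laws of Tarford. Condition met.
  → No jurisdiction.
The Superior Court of Tarford:
  (a) The amount in controversy is USD 116,250, above the USD 10,000 ceiling; the plaintiff resides in Harkston, not Morholm — every alternative fails. Condition not met.
  (b) The corporate defendant(s) have their principal place of business in Tarstead, not Tarford. Not satisfied.
  (c) The amount in controversy is $116,250, which meets the 5,000 dollars floor — that alternative is enough. Condition met.
  (d) No such written consent has been filed; no defendant resides in Tarford (they reside in Norley, Tarstead) — no alternative holds. Not satisfied.
  → The court lacks jurisdiction.
The Provincial Court of Harkston:
  (a) The operative events occurred in Tarstead, not Harkston. Fails.
  (b) Lena Baptiste resides in Harkston — that alternative is enough. Met.
  (c) The plaintiff resides in Harkston; the amount in controversy is USD 116,250, above the $104,500 ceiling — every alternative fails. Fails.
  (d) The claim is an employment claim, not a contract claim, which satisfies one of the alternatives. But the amount in controversy is 116,250 dollars, which meets the USD 10,000 floor, triggering the carve-out and defeating this condition. Not satisfied.
  → The court lacks jurisdiction.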